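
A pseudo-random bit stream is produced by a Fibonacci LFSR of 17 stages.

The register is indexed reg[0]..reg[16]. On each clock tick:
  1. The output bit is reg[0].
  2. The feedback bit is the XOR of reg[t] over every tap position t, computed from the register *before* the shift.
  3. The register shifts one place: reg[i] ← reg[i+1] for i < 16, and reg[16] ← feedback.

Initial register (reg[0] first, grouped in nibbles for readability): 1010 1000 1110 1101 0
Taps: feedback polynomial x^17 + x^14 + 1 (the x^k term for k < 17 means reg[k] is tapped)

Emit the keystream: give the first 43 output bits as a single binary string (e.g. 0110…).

step | reg (before) | out | fb
   0 | 10101000111011010 | 1 | 1
   1 | 01010001110110101 | 0 | 1
   2 | 10100011101101011 | 1 | 1
   3 | 01000111011010111 | 0 | 1
   4 | 10001110110101111 | 1 | 0
   5 | 00011101101011110 | 0 | 1
   6 | 00111011010111101 | 0 | 1
   7 | 01110110101111011 | 0 | 0
   8 | 11101101011110110 | 1 | 0
   9 | 11011010111101100 | 1 | 0
  10 | 10110101111011000 | 1 | 1
  11 | 01101011110110001 | 0 | 0
  12 | 11010111101100010 | 1 | 1
  13 | 10101111011000101 | 1 | 0
  14 | 01011110110001010 | 0 | 0
  15 | 10111101100010100 | 1 | 0
  16 | 01111011000101000 | 0 | 0
  17 | 11110110001010000 | 1 | 1
  18 | 11101100010100001 | 1 | 1
  19 | 11011000101000011 | 1 | 1
  20 | 10110001010000111 | 1 | 0
  21 | 01100010100001110 | 0 | 1
  22 | 11000101000011101 | 1 | 0
  23 | 10001010000111010 | 1 | 1
  24 | 00010100001110101 | 0 | 1
  25 | 00101000011101011 | 0 | 0
  26 | 01010000111010110 | 0 | 1
  27 | 10100001110101101 | 1 | 0
  28 | 01000011101011010 | 0 | 0
  29 | 10000111010110100 | 1 | 0
  30 | 00001110101101000 | 0 | 0
  31 | 00011101011010000 | 0 | 0
  32 | 00111010110100000 | 0 | 0
  33 | 01110101101000000 | 0 | 0
  34 | 11101011010000000 | 1 | 1
  35 | 11010110100000001 | 1 | 1
  36 | 10101101000000011 | 1 | 1
  37 | 01011010000000111 | 0 | 1
  38 | 10110100000001111 | 1 | 0
  39 | 01101000000011110 | 0 | 1
  40 | 11010000000111101 | 1 | 0
  41 | 10100000001111010 | 1 | 1
  42 | 01000000011110101 | 0 | 1

1010100011101101011110110001010000111010110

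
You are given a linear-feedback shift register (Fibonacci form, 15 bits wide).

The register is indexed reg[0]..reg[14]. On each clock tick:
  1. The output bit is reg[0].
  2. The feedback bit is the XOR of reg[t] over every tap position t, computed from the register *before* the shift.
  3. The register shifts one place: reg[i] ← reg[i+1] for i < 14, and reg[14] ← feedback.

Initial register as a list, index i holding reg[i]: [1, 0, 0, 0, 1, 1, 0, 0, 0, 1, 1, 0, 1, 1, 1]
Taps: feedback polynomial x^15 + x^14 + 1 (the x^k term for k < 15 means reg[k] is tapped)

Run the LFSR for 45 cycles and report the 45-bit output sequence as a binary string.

step | reg (before) | out | fb
   0 | 100011000110111 | 1 | 0
   1 | 000110001101110 | 0 | 0
   2 | 001100011011100 | 0 | 0
   3 | 011000110111000 | 0 | 0
   4 | 110001101110000 | 1 | 1
   5 | 100011011100001 | 1 | 0
   6 | 000110111000010 | 0 | 0
   7 | 001101110000100 | 0 | 0
   8 | 011011100001000 | 0 | 0
   9 | 110111000010000 | 1 | 1
  10 | 101110000100001 | 1 | 0
  11 | 011100001000010 | 0 | 0
  12 | 111000010000100 | 1 | 1
  13 | 110000100001001 | 1 | 0
  14 | 100001000010010 | 1 | 1
  15 | 000010000100101 | 0 | 1
  16 | 000100001001011 | 0 | 1
  17 | 001000010010111 | 0 | 1
  18 | 010000100101111 | 0 | 1
  19 | 100001001011111 | 1 | 0
  20 | 000010010111110 | 0 | 0
  21 | 000100101111100 | 0 | 0
  22 | 001001011111000 | 0 | 0
  23 | 010010111110000 | 0 | 0
  24 | 100101111100000 | 1 | 1
  25 | 001011111000001 | 0 | 1
  26 | 010111110000011 | 0 | 1
  27 | 101111100000111 | 1 | 0
  28 | 011111000001110 | 0 | 0
  29 | 111110000011100 | 1 | 1
  30 | 111100000111001 | 1 | 0
  31 | 111000001110010 | 1 | 1
  32 | 110000011100101 | 1 | 0
  33 | 100000111001010 | 1 | 1
  34 | 000001110010101 | 0 | 1
  35 | 000011100101011 | 0 | 1
  36 | 000111001010111 | 0 | 1
  37 | 001110010101111 | 0 | 1
  38 | 011100101011111 | 0 | 1
  39 | 111001010111111 | 1 | 0
  40 | 110010101111110 | 1 | 1
  41 | 100101011111101 | 1 | 0
  42 | 001010111111010 | 0 | 0
  43 | 010101111110100 | 0 | 0
  44 | 101011111101000 | 1 | 1

100011000110111000010000100101111100000111001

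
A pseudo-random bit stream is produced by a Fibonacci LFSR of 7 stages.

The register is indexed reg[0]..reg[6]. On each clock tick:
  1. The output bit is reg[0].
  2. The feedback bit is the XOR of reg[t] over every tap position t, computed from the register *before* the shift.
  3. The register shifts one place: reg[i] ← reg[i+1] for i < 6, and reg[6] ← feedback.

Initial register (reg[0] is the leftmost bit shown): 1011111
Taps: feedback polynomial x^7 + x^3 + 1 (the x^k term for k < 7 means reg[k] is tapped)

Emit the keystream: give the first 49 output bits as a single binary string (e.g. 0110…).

step | reg (before) | out | fb
   0 | 1011111 | 1 | 0
   1 | 0111110 | 0 | 1
   2 | 1111101 | 1 | 0
   3 | 1111010 | 1 | 0
   4 | 1110100 | 1 | 1
   5 | 1101001 | 1 | 0
   6 | 1010010 | 1 | 1
   7 | 0100101 | 0 | 0
   8 | 1001010 | 1 | 0
   9 | 0010100 | 0 | 0
  10 | 0101000 | 0 | 1
  11 | 1010001 | 1 | 1
  12 | 0100011 | 0 | 0
  13 | 1000110 | 1 | 1
  14 | 0001101 | 0 | 1
  15 | 0011011 | 0 | 1
  16 | 0110111 | 0 | 0
  17 | 1101110 | 1 | 0
  18 | 1011100 | 1 | 0
  19 | 0111000 | 0 | 1
  20 | 1110001 | 1 | 1
  21 | 1100011 | 1 | 1
  22 | 1000111 | 1 | 1
  23 | 0001111 | 0 | 1
  24 | 0011111 | 0 | 1
  25 | 0111111 | 0 | 1
  26 | 1111111 | 1 | 0
  27 | 1111110 | 1 | 0
  28 | 1111100 | 1 | 0
  29 | 1111000 | 1 | 0
  30 | 1110000 | 1 | 1
  31 | 1100001 | 1 | 1
  32 | 1000011 | 1 | 1
  33 | 0000111 | 0 | 0
  34 | 0001110 | 0 | 1
  35 | 0011101 | 0 | 1
  36 | 0111011 | 0 | 1
  37 | 1110111 | 1 | 1
  38 | 1101111 | 1 | 0
  39 | 1011110 | 1 | 0
  40 | 0111100 | 0 | 1
  41 | 1111001 | 1 | 0
  42 | 1110010 | 1 | 1
  43 | 1100101 | 1 | 1
  44 | 1001011 | 1 | 0
  45 | 0010110 | 0 | 0
  46 | 0101100 | 0 | 1
  47 | 1011001 | 1 | 0
  48 | 0110010 | 0 | 0

1011111010010100011011100011111110000111011110010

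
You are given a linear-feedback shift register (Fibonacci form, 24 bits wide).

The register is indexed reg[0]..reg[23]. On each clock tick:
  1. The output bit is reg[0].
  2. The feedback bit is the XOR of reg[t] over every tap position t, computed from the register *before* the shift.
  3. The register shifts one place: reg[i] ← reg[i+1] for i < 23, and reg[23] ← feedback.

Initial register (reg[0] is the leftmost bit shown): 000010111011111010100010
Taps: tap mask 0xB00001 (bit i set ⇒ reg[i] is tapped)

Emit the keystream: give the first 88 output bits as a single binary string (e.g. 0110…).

tick  register→output (feedback)
  0  000010111011111010100010→0 (0)
  1  000101110111110101000100→0 (1)
  2  001011101111101010001001→0 (0)
  3  010111011111010100010010→0 (0)
  4  101110111110101000100100→1 (0)
  5  011101111101010001001000→0 (1)
  6  111011111010100010010001→1 (0)
  7  110111110101000100100010→1 (1)
  8  101111101010001001000101→1 (1)
  9  011111010100010010001011→0 (0)
 10  111110101000100100010110→1 (0)
 11  111101010001001000101100→1 (1)
 12  111010100010010001011001→1 (1)
 13  110101000100100010110011→1 (0)
 14  101010001001000101100110→1 (0)
 15  010100010010001011001100→0 (0)
 16  101000100100010110011000→1 (0)
 17  010001001000101100110000→0 (0)
 18  100010010001011001100000→1 (1)
 19  000100100010110011000001→0 (1)
 20  001001000101100110000011→0 (1)
 21  010010001011001100000111→0 (0)
 22  100100010110011000001110→1 (1)
 23  001000101100110000011101→0 (1)
 24  010001011001100000111011→0 (0)
 25  100010110011000001110110→1 (0)
 26  000101100110000011101100→0 (0)
 27  001011001100000111011000→0 (1)
 28  010110011000001110110001→0 (1)
 29  101100110000011101100011→1 (0)
 30  011001100000111011000110→0 (1)
 31  110011000001110110001101→1 (0)
 32  100110000011101100011010→1 (0)
 33  001100000111011000110100→0 (1)
 34  011000001110110001101001→0 (0)
 35  110000011101100011010010→1 (1)
 36  100000111011000110100101→1 (1)
 37  000001110110001101001011→0 (0)
 38  000011101100011010010110→0 (1)
 39  000111011000110100101101→0 (1)
 40  001110110001101001011011→0 (0)
 41  011101100011010010110110→0 (1)
 42  111011000110100101101101→1 (0)
 43  110110001101001011011010→1 (0)
 44  101100011010010110110100→1 (0)
 45  011000110100101101101000→0 (1)
 46  110001101001011011010001→1 (0)
 47  100011010010110110100010→1 (1)
 48  000110100101101101000101→0 (0)
 49  001101001011011010001010→0 (1)
 50  011010010110110100010101→0 (0)
 51  110100101101101000101010→1 (0)
 52  101001011011010001010100→1 (0)
 53  010010110110100010101000→0 (1)
 54  100101101101000101010001→1 (0)
 55  001011011010001010100010→0 (0)
 56  010110110100010101000100→0 (1)
 57  101101101000101010001001→1 (1)
 58  011011010001010100010011→0 (1)
 59  110110100010101000100111→1 (1)
 60  101101000101010001001111→1 (0)
 61  011010001010100010011110→0 (0)
 62  110100010101000100111100→1 (1)
 63  101000101010001001111001→1 (1)
 64  010001010100010011110011→0 (1)
 65  100010101000100111100111→1 (1)
 66  000101010001001111001111→0 (1)
 67  001010100010011110011111→0 (1)
 68  010101000100111100111111→0 (1)
 69  101010001001111001111111→1 (0)
 70  010100010011110011111110→0 (0)
 71  101000100111100111111100→1 (1)
 72  010001001111001111111001→0 (0)
 73  100010011110011111110010→1 (1)
 74  000100111100111111100101→0 (0)
 75  001001111001111111001010→0 (1)
 76  010011110011111110010101→0 (0)
 77  100111100111111100101010→1 (0)
 78  001111001111111001010100→0 (1)
 79  011110011111110010101001→0 (0)
 80  111100111111100101010010→1 (1)
 81  111001111111001010100101→1 (1)
 82  110011111110010101001011→1 (1)
 83  100111111100101010010111→1 (1)
 84  001111111001010100101111→0 (1)
 85  011111110010101001011111→0 (1)
 86  111111100101010010111111→1 (0)
 87  111111001010100101111110→1 (1)

0000101110111110101000100100010110011000001110110001101001011011010001010100010011110011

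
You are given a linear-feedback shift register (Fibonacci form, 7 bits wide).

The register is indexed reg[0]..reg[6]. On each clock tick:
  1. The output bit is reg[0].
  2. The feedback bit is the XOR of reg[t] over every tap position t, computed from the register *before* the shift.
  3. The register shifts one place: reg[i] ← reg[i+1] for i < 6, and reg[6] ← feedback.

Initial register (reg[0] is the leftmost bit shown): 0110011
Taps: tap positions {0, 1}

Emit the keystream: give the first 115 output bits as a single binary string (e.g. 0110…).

k : reg_k → out_k, fb_k
0: 0110011 → 0, fb=1
1: 1100111 → 1, fb=0
2: 1001110 → 1, fb=1
3: 0011101 → 0, fb=0
4: 0111010 → 0, fb=1
5: 1110101 → 1, fb=0
6: 1101010 → 1, fb=0
7: 1010100 → 1, fb=1
8: 0101001 → 0, fb=1
9: 1010011 → 1, fb=1
10: 0100111 → 0, fb=1
11: 1001111 → 1, fb=1
12: 0011111 → 0, fb=0
13: 0111110 → 0, fb=1
14: 1111101 → 1, fb=0
15: 1111010 → 1, fb=0
16: 1110100 → 1, fb=0
17: 1101000 → 1, fb=0
18: 1010000 → 1, fb=1
19: 0100001 → 0, fb=1
20: 1000011 → 1, fb=1
21: 0000111 → 0, fb=0
22: 0001110 → 0, fb=0
23: 0011100 → 0, fb=0
24: 0111000 → 0, fb=1
25: 1110001 → 1, fb=0
26: 1100010 → 1, fb=0
27: 1000100 → 1, fb=1
28: 0001001 → 0, fb=0
29: 0010010 → 0, fb=0
30: 0100100 → 0, fb=1
31: 1001001 → 1, fb=1
32: 0010011 → 0, fb=0
33: 0100110 → 0, fb=1
34: 1001101 → 1, fb=1
35: 0011011 → 0, fb=0
36: 0110110 → 0, fb=1
37: 1101101 → 1, fb=0
38: 1011010 → 1, fb=1
39: 0110101 → 0, fb=1
40: 1101011 → 1, fb=0
41: 1010110 → 1, fb=1
42: 0101101 → 0, fb=1
43: 1011011 → 1, fb=1
44: 0110111 → 0, fb=1
45: 1101111 → 1, fb=0
46: 1011110 → 1, fb=1
47: 0111101 → 0, fb=1
48: 1111011 → 1, fb=0
49: 1110110 → 1, fb=0
50: 1101100 → 1, fb=0
51: 1011000 → 1, fb=1
52: 0110001 → 0, fb=1
53: 1100011 → 1, fb=0
54: 1000110 → 1, fb=1
55: 0001101 → 0, fb=0
56: 0011010 → 0, fb=0
57: 0110100 → 0, fb=1
58: 1101001 → 1, fb=0
59: 1010010 → 1, fb=1
60: 0100101 → 0, fb=1
61: 1001011 → 1, fb=1
62: 0010111 → 0, fb=0
63: 0101110 → 0, fb=1
64: 1011101 → 1, fb=1
65: 0111011 → 0, fb=1
66: 1110111 → 1, fb=0
67: 1101110 → 1, fb=0
68: 1011100 → 1, fb=1
69: 0111001 → 0, fb=1
70: 1110011 → 1, fb=0
71: 1100110 → 1, fb=0
72: 1001100 → 1, fb=1
73: 0011001 → 0, fb=0
74: 0110010 → 0, fb=1
75: 1100101 → 1, fb=0
76: 1001010 → 1, fb=1
77: 0010101 → 0, fb=0
78: 0101010 → 0, fb=1
79: 1010101 → 1, fb=1
80: 0101011 → 0, fb=1
81: 1010111 → 1, fb=1
82: 0101111 → 0, fb=1
83: 1011111 → 1, fb=1
84: 0111111 → 0, fb=1
85: 1111111 → 1, fb=0
86: 1111110 → 1, fb=0
87: 1111100 → 1, fb=0
88: 1111000 → 1, fb=0
89: 1110000 → 1, fb=0
90: 1100000 → 1, fb=0
91: 1000000 → 1, fb=1
92: 0000001 → 0, fb=0
93: 0000010 → 0, fb=0
94: 0000100 → 0, fb=0
95: 0001000 → 0, fb=0
96: 0010000 → 0, fb=0
97: 0100000 → 0, fb=1
98: 1000001 → 1, fb=1
99: 0000011 → 0, fb=0
100: 0000110 → 0, fb=0
101: 0001100 → 0, fb=0
102: 0011000 → 0, fb=0
103: 0110000 → 0, fb=1
104: 1100001 → 1, fb=0
105: 1000010 → 1, fb=1
106: 0000101 → 0, fb=0
107: 0001010 → 0, fb=0
108: 0010100 → 0, fb=0
109: 0101000 → 0, fb=1
110: 1010001 → 1, fb=1
111: 0100011 → 0, fb=1
112: 1000111 → 1, fb=1
113: 0001111 → 0, fb=0
114: 0011110 → 0, fb=0

0110011101010011111010000111000100100110110101101111011000110100101110111001100101010111111100000010000011000010100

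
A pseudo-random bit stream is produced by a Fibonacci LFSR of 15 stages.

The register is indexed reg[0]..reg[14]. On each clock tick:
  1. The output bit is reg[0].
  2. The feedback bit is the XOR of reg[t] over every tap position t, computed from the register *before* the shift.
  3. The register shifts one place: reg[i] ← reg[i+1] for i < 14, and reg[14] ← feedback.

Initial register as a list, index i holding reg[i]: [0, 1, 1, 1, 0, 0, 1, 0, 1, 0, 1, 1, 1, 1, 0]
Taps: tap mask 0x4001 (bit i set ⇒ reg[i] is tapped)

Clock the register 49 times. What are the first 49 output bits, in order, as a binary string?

tick  register→output (feedback)
  0  011100101011110→0 (0)
  1  111001010111100→1 (1)
  2  110010101111001→1 (0)
  3  100101011110010→1 (1)
  4  001010111100101→0 (1)
  5  010101111001011→0 (1)
  6  101011110010111→1 (0)
  7  010111100101110→0 (0)
  8  101111001011100→1 (1)
  9  011110010111001→0 (1)
 10  111100101110011→1 (0)
 11  111001011100110→1 (1)
 12  110010111001101→1 (0)
 13  100101110011010→1 (1)
 14  001011100110101→0 (1)
 15  010111001101011→0 (1)
 16  101110011010111→1 (0)
 17  011100110101110→0 (0)
 18  111001101011100→1 (1)
 19  110011010111001→1 (0)
 20  100110101110010→1 (1)
 21  001101011100101→0 (1)
 22  011010111001011→0 (1)
 23  110101110010111→1 (0)
 24  101011100101110→1 (1)
 25  010111001011101→0 (1)
 26  101110010111011→1 (0)
 27  011100101110110→0 (0)
 28  111001011101100→1 (1)
 29  110010111011001→1 (0)
 30  100101110110010→1 (1)
 31  001011101100101→0 (1)
 32  010111011001011→0 (1)
 33  101110110010111→1 (0)
 34  011101100101110→0 (0)
 35  111011001011100→1 (1)
 36  110110010111001→1 (0)
 37  101100101110010→1 (1)
 38  011001011100101→0 (1)
 39  110010111001011→1 (0)
 40  100101110010110→1 (1)
 41  001011100101101→0 (1)
 42  010111001011011→0 (1)
 43  101110010110111→1 (0)
 44  011100101101110→0 (0)
 45  111001011011100→1 (1)
 46  110010110111001→1 (0)
 47  100101101110010→1 (1)
 48  001011011100101→0 (1)

0111001010111100101110011010111001011101100101110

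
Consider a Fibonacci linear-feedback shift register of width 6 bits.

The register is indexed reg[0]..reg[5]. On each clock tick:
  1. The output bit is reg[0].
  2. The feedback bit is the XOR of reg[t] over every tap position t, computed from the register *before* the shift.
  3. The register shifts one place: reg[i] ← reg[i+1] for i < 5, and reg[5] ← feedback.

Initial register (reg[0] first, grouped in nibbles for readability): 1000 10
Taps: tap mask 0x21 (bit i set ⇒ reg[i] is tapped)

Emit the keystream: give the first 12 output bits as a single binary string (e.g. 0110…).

100010111100

tick  register→output (feedback)
  0  100010→1 (1)
  1  000101→0 (1)
  2  001011→0 (1)
  3  010111→0 (1)
  4  101111→1 (0)
  5  011110→0 (0)
  6  111100→1 (1)
  7  111001→1 (0)
  8  110010→1 (1)
  9  100101→1 (0)
 10  001010→0 (0)
 11  010100→0 (0)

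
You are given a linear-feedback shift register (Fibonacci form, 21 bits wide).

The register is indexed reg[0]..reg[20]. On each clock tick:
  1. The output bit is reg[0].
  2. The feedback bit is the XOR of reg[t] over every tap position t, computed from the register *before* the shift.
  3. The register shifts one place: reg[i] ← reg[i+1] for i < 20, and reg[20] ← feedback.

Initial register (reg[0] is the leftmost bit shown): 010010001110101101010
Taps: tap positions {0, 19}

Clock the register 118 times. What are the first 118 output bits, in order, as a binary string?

k : reg_k → out_k, fb_k
0: 010010001110101101010 → 0, fb=1
1: 100100011101011010101 → 1, fb=1
2: 001000111010110101011 → 0, fb=1
3: 010001110101101010111 → 0, fb=1
4: 100011101011010101111 → 1, fb=0
5: 000111010110101011110 → 0, fb=1
6: 001110101101010111101 → 0, fb=0
7: 011101011010101111010 → 0, fb=1
8: 111010110101011110101 → 1, fb=1
9: 110101101010111101011 → 1, fb=0
10: 101011010101111010110 → 1, fb=0
11: 010110101011110101100 → 0, fb=0
12: 101101010111101011000 → 1, fb=1
13: 011010101111010110001 → 0, fb=0
14: 110101011110101100010 → 1, fb=0
15: 101010111101011000100 → 1, fb=1
16: 010101111010110001001 → 0, fb=0
17: 101011110101100010010 → 1, fb=0
18: 010111101011000100100 → 0, fb=0
19: 101111010110001001000 → 1, fb=1
20: 011110101100010010001 → 0, fb=0
21: 111101011000100100010 → 1, fb=0
22: 111010110001001000100 → 1, fb=1
23: 110101100010010001001 → 1, fb=1
24: 101011000100100010011 → 1, fb=0
25: 010110001001000100110 → 0, fb=1
26: 101100010010001001101 → 1, fb=1
27: 011000100100010011011 → 0, fb=1
28: 110001001000100110111 → 1, fb=0
29: 100010010001001101110 → 1, fb=0
30: 000100100010011011100 → 0, fb=0
31: 001001000100110111000 → 0, fb=0
32: 010010001001101110000 → 0, fb=0
33: 100100010011011100000 → 1, fb=1
34: 001000100110111000001 → 0, fb=0
35: 010001001101110000010 → 0, fb=1
36: 100010011011100000101 → 1, fb=1
37: 000100110111000001011 → 0, fb=1
38: 001001101110000010111 → 0, fb=1
39: 010011011100000101111 → 0, fb=1
40: 100110111000001011111 → 1, fb=0
41: 001101110000010111110 → 0, fb=1
42: 011011100000101111101 → 0, fb=0
43: 110111000001011111010 → 1, fb=0
44: 101110000010111110100 → 1, fb=1
45: 011100000101111101001 → 0, fb=0
46: 111000001011111010010 → 1, fb=0
47: 110000010111110100100 → 1, fb=1
48: 100000101111101001001 → 1, fb=1
49: 000001011111010010011 → 0, fb=1
50: 000010111110100100111 → 0, fb=1
51: 000101111101001001111 → 0, fb=1
52: 001011111010010011111 → 0, fb=1
53: 010111110100100111111 → 0, fb=1
54: 101111101001001111111 → 1, fb=0
55: 011111010010011111110 → 0, fb=1
56: 111110100100111111101 → 1, fb=1
57: 111101001001111111011 → 1, fb=0
58: 111010010011111110110 → 1, fb=0
59: 110100100111111101100 → 1, fb=1
60: 101001001111111011001 → 1, fb=1
61: 010010011111110110011 → 0, fb=1
62: 100100111111101100111 → 1, fb=0
63: 001001111111011001110 → 0, fb=1
64: 010011111110110011101 → 0, fb=0
65: 100111111101100111010 → 1, fb=0
66: 001111111011001110100 → 0, fb=0
67: 011111110110011101000 → 0, fb=0
68: 111111101100111010000 → 1, fb=1
69: 111111011001110100001 → 1, fb=1
70: 111110110011101000011 → 1, fb=0
71: 111101100111010000110 → 1, fb=0
72: 111011001110100001100 → 1, fb=1
73: 110110011101000011001 → 1, fb=1
74: 101100111010000110011 → 1, fb=0
75: 011001110100001100110 → 0, fb=1
76: 110011101000011001101 → 1, fb=1
77: 100111010000110011011 → 1, fb=0
78: 001110100001100110110 → 0, fb=1
79: 011101000011001101101 → 0, fb=0
80: 111010000110011011010 → 1, fb=0
81: 110100001100110110100 → 1, fb=1
82: 101000011001101101001 → 1, fb=1
83: 010000110011011010011 → 0, fb=1
84: 100001100110110100111 → 1, fb=0
85: 000011001101101001110 → 0, fb=1
86: 000110011011010011101 → 0, fb=0
87: 001100110110100111010 → 0, fb=1
88: 011001101101001110101 → 0, fb=0
89: 110011011010011101010 → 1, fb=0
90: 100110110100111010100 → 1, fb=1
91: 001101101001110101001 → 0, fb=0
92: 011011010011101010010 → 0, fb=1
93: 110110100111010100101 → 1, fb=1
94: 101101001110101001011 → 1, fb=0
95: 011010011101010010110 → 0, fb=1
96: 110100111010100101101 → 1, fb=1
97: 101001110101001011011 → 1, fb=0
98: 010011101010010110110 → 0, fb=1
99: 100111010100101101101 → 1, fb=1
100: 001110101001011011011 → 0, fb=1
101: 011101010010110110111 → 0, fb=1
102: 111010100101101101111 → 1, fb=0
103: 110101001011011011110 → 1, fb=0
104: 101010010110110111100 → 1, fb=1
105: 010100101101101111001 → 0, fb=0
106: 101001011011011110010 → 1, fb=0
107: 010010110110111100100 → 0, fb=0
108: 100101101101111001000 → 1, fb=1
109: 001011011011110010001 → 0, fb=0
110: 010110110111100100010 → 0, fb=1
111: 101101101111001000101 → 1, fb=1
112: 011011011110010001011 → 0, fb=1
113: 110110111100100010111 → 1, fb=0
114: 101101111001000101110 → 1, fb=0
115: 011011110010001011100 → 0, fb=0
116: 110111100100010111000 → 1, fb=1
117: 101111001000101110001 → 1, fb=1

0100100011101011010101111010110001001000100110111000001011111010010011111110110011101000011001101101001110101001011011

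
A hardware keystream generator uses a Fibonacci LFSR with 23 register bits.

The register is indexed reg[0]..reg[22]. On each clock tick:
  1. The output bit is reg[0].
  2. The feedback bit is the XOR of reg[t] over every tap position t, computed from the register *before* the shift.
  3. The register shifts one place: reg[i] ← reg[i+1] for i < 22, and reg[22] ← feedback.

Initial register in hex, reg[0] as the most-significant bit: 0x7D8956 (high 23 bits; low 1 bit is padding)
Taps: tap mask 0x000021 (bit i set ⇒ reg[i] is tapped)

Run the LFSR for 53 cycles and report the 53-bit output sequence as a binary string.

01111101100010010101011110011001010001110100100101100

step | reg (before) | out | fb
   0 | 01111101100010010101011 | 0 | 1
   1 | 11111011000100101010111 | 1 | 1
   2 | 11110110001001010101111 | 1 | 0
   3 | 11101100010010101011110 | 1 | 0
   4 | 11011000100101010111100 | 1 | 1
   5 | 10110001001010101111001 | 1 | 1
   6 | 01100010010101011110011 | 0 | 0
   7 | 11000100101010111100110 | 1 | 0
   8 | 10001001010101111001100 | 1 | 1
   9 | 00010010101011110011001 | 0 | 0
  10 | 00100101010111100110010 | 0 | 1
  11 | 01001010101111001100101 | 0 | 0
  12 | 10010101011110011001010 | 1 | 0
  13 | 00101010111100110010100 | 0 | 0
  14 | 01010101111001100101000 | 0 | 1
  15 | 10101011110011001010001 | 1 | 1
  16 | 01010111100110010100011 | 0 | 1
  17 | 10101111001100101000111 | 1 | 0
  18 | 01011110011001010001110 | 0 | 1
  19 | 10111100110010100011101 | 1 | 0
  20 | 01111001100101000111010 | 0 | 0
  21 | 11110011001010001110100 | 1 | 1
  22 | 11100110010100011101001 | 1 | 0
  23 | 11001100101000111010010 | 1 | 0
  24 | 10011001010001110100100 | 1 | 1
  25 | 00110010100011101001001 | 0 | 0
  26 | 01100101000111010010010 | 0 | 1
  27 | 11001010001110100100101 | 1 | 1
  28 | 10010100011101001001011 | 1 | 0
  29 | 00101000111010010010110 | 0 | 0
  30 | 01010001110100100101100 | 0 | 0
  31 | 10100011101001001011000 | 1 | 1
  32 | 01000111010010010110001 | 0 | 1
  33 | 10001110100100101100011 | 1 | 0
  34 | 00011101001001011000110 | 0 | 1
  35 | 00111010010010110001101 | 0 | 0
  36 | 01110100100101100011010 | 0 | 1
  37 | 11101001001011000110101 | 1 | 1
  38 | 11010010010110001101011 | 1 | 1
  39 | 10100100101100011010111 | 1 | 0
  40 | 01001001011000110101110 | 0 | 0
  41 | 10010010110001101011100 | 1 | 1
  42 | 00100101100011010111001 | 0 | 1
  43 | 01001011000110101110011 | 0 | 0
  44 | 10010110001101011100110 | 1 | 0
  45 | 00101100011010111001100 | 0 | 1
  46 | 01011000110101110011001 | 0 | 0
  47 | 10110001101011100110010 | 1 | 1
  48 | 01100011010111001100101 | 0 | 0
  49 | 11000110101110011001010 | 1 | 0
  50 | 10001101011100110010100 | 1 | 0
  51 | 00011010111001100101000 | 0 | 0
  52 | 00110101110011001010000 | 0 | 1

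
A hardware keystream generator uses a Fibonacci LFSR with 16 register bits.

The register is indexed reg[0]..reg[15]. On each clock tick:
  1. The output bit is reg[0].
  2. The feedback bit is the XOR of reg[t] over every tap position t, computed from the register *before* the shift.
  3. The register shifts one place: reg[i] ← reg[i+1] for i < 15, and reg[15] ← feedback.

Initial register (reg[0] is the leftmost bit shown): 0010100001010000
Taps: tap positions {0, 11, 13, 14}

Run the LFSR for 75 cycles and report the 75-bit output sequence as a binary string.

tick  register→output (feedback)
  0  0010100001010000→0 (1)
  1  0101000010100001→0 (0)
  2  1010000101000010→1 (0)
  3  0100001010000100→0 (1)
  4  1000010100001001→1 (1)
  5  0000101000010011→0 (0)
  6  0001010000100110→0 (0)
  7  0010100001001100→0 (1)
  8  0101000010011001→0 (1)
  9  1010000100110011→1 (1)
 10  0100001001100111→0 (0)
 11  1000010011001110→1 (1)
 12  0000100110011101→0 (0)
 13  0001001100111010→0 (0)
 14  0010011001110100→0 (0)
 15  0100110011101000→0 (0)
 16  1001100111010000→1 (0)
 17  0011001110100000→0 (0)
 18  0110011101000000→0 (0)
 19  1100111010000000→1 (1)
 20  1001110100000001→1 (1)
 21  0011101000000011→0 (1)
 22  0111010000000111→0 (0)
 23  1110100000001110→1 (1)
 24  1101000000011101→1 (1)
 25  1010000000111011→1 (1)
 26  0100000001110111→0 (1)
 27  1000000011101111→1 (1)
 28  0000000111011111→0 (1)
 29  0000001110111111→0 (1)
 30  0000011101111111→0 (1)
 31  0000111011111111→0 (1)
 32  0001110111111111→0 (1)
 33  0011101111111111→0 (1)
 34  0111011111111111→0 (1)
 35  1110111111111111→1 (0)
 36  1101111111111110→1 (0)
 37  1011111111111100→1 (1)
 38  0111111111111001→0 (1)
 39  1111111111110011→1 (1)
 40  1111111111100111→1 (1)
 41  1111111111001111→1 (1)
 42  1111111110011111→1 (0)
 43  1111111100111110→1 (0)
 44  1111111001111100→1 (1)
 45  1111110011111001→1 (0)
 46  1111100111110010→1 (1)
 47  1111001111100101→1 (0)
 48  1110011111001010→1 (0)
 49  1100111110010100→1 (1)
 50  1001111100101001→1 (1)
 51  0011111001010011→0 (0)
 52  0111110010100110→0 (0)
 53  1111100101001100→1 (0)
 54  1111001010011000→1 (0)
 55  1110010100110000→1 (0)
 56  1100101001100000→1 (1)
 57  1001010011000001→1 (1)
 58  0010100110000011→0 (1)
 59  0101001100000111→0 (0)
 60  1010011000001110→1 (1)
 61  0100110000011101→0 (0)
 62  1001100000111010→1 (1)
 63  0011000001110101→0 (0)
 64  0110000011101010→0 (1)
 65  1100000111010101→1 (1)
 66  1000001110101011→1 (0)
 67  0000011101010110→0 (1)
 68  0000111010101101→0 (1)
 69  0001110101011011→0 (0)
 70  0011101010110110→0 (1)
 71  0111010101101101→0 (1)
 72  1110101011011011→1 (1)
 73  1101010110110111→1 (0)
 74  1010101101101110→1 (1)

001010000101000010011001110100000001110111111111111001111100101001100000111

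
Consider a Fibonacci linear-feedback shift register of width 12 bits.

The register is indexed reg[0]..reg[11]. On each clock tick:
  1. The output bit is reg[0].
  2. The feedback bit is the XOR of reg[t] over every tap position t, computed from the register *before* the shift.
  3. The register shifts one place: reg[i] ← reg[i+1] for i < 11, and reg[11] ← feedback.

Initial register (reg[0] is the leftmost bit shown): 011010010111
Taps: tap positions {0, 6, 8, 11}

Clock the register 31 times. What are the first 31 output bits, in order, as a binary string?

k : reg_k → out_k, fb_k
0: 011010010111 → 0, fb=1
1: 110100101111 → 1, fb=0
2: 101001011110 → 1, fb=0
3: 010010111100 → 0, fb=0
4: 100101111000 → 1, fb=1
5: 001011110001 → 0, fb=0
6: 010111100010 → 0, fb=1
7: 101111000101 → 1, fb=0
8: 011110001010 → 0, fb=1
9: 111100010101 → 1, fb=0
10: 111000101010 → 1, fb=1
11: 110001010101 → 1, fb=0
12: 100010101010 → 1, fb=1
13: 000101010101 → 0, fb=1
14: 001010101011 → 0, fb=1
15: 010101010111 → 0, fb=1
16: 101010101111 → 1, fb=0
17: 010101011110 → 0, fb=1
18: 101010111101 → 1, fb=0
19: 010101111010 → 0, fb=0
20: 101011110100 → 1, fb=0
21: 010111101000 → 0, fb=0
22: 101111010000 → 1, fb=1
23: 011110100001 → 0, fb=0
24: 111101000010 → 1, fb=1
25: 111010000101 → 1, fb=0
26: 110100001010 → 1, fb=0
27: 101000010100 → 1, fb=1
28: 010000101001 → 0, fb=1
29: 100001010011 → 1, fb=0
30: 000010100110 → 0, fb=1

0110100101111000101010101111010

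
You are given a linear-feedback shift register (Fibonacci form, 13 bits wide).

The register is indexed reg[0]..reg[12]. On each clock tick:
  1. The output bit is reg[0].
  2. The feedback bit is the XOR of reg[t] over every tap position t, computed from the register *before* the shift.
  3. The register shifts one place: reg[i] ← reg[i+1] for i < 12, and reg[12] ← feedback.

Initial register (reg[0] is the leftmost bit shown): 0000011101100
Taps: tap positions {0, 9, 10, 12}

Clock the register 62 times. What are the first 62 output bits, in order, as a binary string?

00000111011000111010011011001111110111111010000010111110001111

tick  register→output (feedback)
  0  0000011101100→0 (0)
  1  0000111011000→0 (1)
  2  0001110110001→0 (1)
  3  0011101100011→0 (1)
  4  0111011000111→0 (0)
  5  1110110001110→1 (1)
  6  1101100011101→1 (0)
  7  1011000111010→1 (0)
  8  0110001110100→0 (1)
  9  1100011101001→1 (1)
 10  1000111010011→1 (0)
 11  0001110100110→0 (1)
 12  0011101001101→0 (1)
 13  0111010011011→0 (0)
 14  1110100110110→1 (0)
 15  1101001101100→1 (1)
 16  1010011011001→1 (1)
 17  0100110110011→0 (1)
 18  1001101100111→1 (1)
 19  0011011001111→0 (1)
 20  0110110011111→0 (1)
 21  1101100111111→1 (0)
 22  1011001111110→1 (1)
 23  0110011111101→0 (1)
 24  1100111111011→1 (1)
 25  1001111110111→1 (1)
 26  0011111101111→0 (1)
 27  0111111011111→0 (1)
 28  1111110111111→1 (0)
 29  1111101111110→1 (1)
 30  1111011111101→1 (0)
 31  1110111111010→1 (0)
 32  1101111110100→1 (0)
 33  1011111101000→1 (0)
 34  0111111010000→0 (0)
 35  1111110100000→1 (1)
 36  1111101000001→1 (0)
 37  1111010000010→1 (1)
 38  1110100000101→1 (1)
 39  1101000001011→1 (1)
 40  1010000010111→1 (1)
 41  0100000101111→0 (1)
 42  1000001011111→1 (0)
 43  0000010111110→0 (0)
 44  0000101111100→0 (0)
 45  0001011111000→0 (1)
 46  0010111110001→0 (1)
 47  0101111100011→0 (1)
 48  1011111000111→1 (1)
 49  0111110001111→0 (1)
 50  1111100011111→1 (0)
 51  1111000111110→1 (1)
 52  1110001111101→1 (0)
 53  1100011111010→1 (0)
 54  1000111110100→1 (0)
 55  0001111101000→0 (1)
 56  0011111010001→0 (1)
 57  0111110100011→0 (1)
 58  1111101000111→1 (1)
 59  1111010001111→1 (0)
 60  1110100011110→1 (1)
 61  1101000111101→1 (0)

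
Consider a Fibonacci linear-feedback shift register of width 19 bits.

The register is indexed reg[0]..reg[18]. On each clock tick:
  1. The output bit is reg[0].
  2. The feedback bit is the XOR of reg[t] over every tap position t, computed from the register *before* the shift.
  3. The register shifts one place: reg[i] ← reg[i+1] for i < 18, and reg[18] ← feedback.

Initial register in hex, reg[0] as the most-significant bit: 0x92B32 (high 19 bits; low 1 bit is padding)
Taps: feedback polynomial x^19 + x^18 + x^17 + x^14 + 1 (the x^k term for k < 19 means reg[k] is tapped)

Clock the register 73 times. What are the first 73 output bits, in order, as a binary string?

1001001010110011001110010111110011011010010010100110000001100011000111010

tick  register→output (feedback)
  0  1001001010110011001→1 (1)
  1  0010010101100110011→0 (1)
  2  0100101011001100111→0 (0)
  3  1001010110011001110→1 (0)
  4  0010101100110011100→0 (1)
  5  0101011001100111001→0 (0)
  6  1010110011001110010→1 (1)
  7  0101100110011100101→0 (1)
  8  1011001100111001011→1 (1)
  9  0110011001110010111→0 (1)
 10  1100110011100101111→1 (1)
 11  1001100111001011111→1 (0)
 12  0011001110010111110→0 (0)
 13  0110011100101111100→0 (1)
 14  1100111001011111001→1 (1)
 15  1001110010111110011→1 (0)
 16  0011100101111100110→0 (1)
 17  0111001011111001101→0 (1)
 18  1110010111110011011→1 (0)
 19  1100101111100110110→1 (1)
 20  1001011111001101101→1 (0)
 21  0010111110011011010→0 (0)
 22  0101111100110110100→0 (1)
 23  1011111001101101001→1 (0)
 24  0111110011011010010→0 (0)
 25  1111100110110100100→1 (1)
 26  1111001101101001001→1 (0)
 27  1110011011010010010→1 (1)
 28  1100110110100100101→1 (0)
 29  1001101101001001010→1 (0)
 30  0011011010010010100→0 (1)
 31  0110110100100101001→0 (1)
 32  1101101001001010011→1 (0)
 33  1011010010010100110→1 (0)
 34  0110100100101001100→0 (0)
 35  1101001001010011000→1 (0)
 36  1010010010100110000→1 (0)
 37  0100100101001100000→0 (0)
 38  1001001010011000000→1 (1)
 39  0010010100110000001→0 (1)
 40  0100101001100000011→0 (0)
 41  1001010011000000110→1 (0)
 42  0010100110000001100→0 (0)
 43  0101001100000011000→0 (1)
 44  1010011000000110001→1 (1)
 45  0100110000001100011→0 (0)
 46  1001100000011000110→1 (0)
 47  0011000000110001100→0 (0)
 48  0110000001100011000→0 (1)
 49  1100000011000110001→1 (1)
 50  1000000110001100011→1 (1)
 51  0000001100011000111→0 (0)
 52  0000011000110001110→0 (1)
 53  0000110001100011101→0 (0)
 54  0001100011000111010→0 (0)
 55  0011000110001110100→0 (1)
 56  0110001100011101001→0 (1)
 57  1100011000111010011→1 (0)
 58  1000110001110100110→1 (0)
 59  0001100011101001100→0 (0)
 60  0011000111010011000→0 (1)
 61  0110001110100110001→0 (0)
 62  1100011101001100010→1 (0)
 63  1000111010011000100→1 (1)
 64  0001110100110001001→0 (1)
 65  0011101001100010011→0 (1)
 66  0111010011000100111→0 (0)
 67  1110100110001001110→1 (0)
 68  1101001100010011100→1 (0)
 69  1010011000100111000→1 (0)
 70  0100110001001110000→0 (1)
 71  1001100010011100001→1 (0)
 72  0011000100111000010→0 (1)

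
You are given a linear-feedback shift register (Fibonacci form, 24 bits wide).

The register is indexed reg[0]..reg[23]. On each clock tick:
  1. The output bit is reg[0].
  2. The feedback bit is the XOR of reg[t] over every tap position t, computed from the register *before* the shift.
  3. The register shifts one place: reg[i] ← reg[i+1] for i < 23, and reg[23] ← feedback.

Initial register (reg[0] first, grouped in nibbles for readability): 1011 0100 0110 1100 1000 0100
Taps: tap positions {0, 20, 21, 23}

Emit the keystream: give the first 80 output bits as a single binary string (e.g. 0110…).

10110100011011001000010001010010000010011100000001101110001101111000111001111011

step | reg (before) | out | fb
   0 | 101101000110110010000100 | 1 | 0
   1 | 011010001101100100001000 | 0 | 1
   2 | 110100011011001000010001 | 1 | 0
   3 | 101000110110010000100010 | 1 | 1
   4 | 010001101100100001000101 | 0 | 0
   5 | 100011011001000010001010 | 1 | 0
   6 | 000110110010000100010100 | 0 | 1
   7 | 001101100100001000101001 | 0 | 0
   8 | 011011001000010001010010 | 0 | 0
   9 | 110110010000100010100100 | 1 | 0
  10 | 101100100001000101001000 | 1 | 0
  11 | 011001000010001010010000 | 0 | 0
  12 | 110010000100010100100000 | 1 | 1
  13 | 100100001000101001000001 | 1 | 0
  14 | 001000010001010010000010 | 0 | 0
  15 | 010000100010100100000100 | 0 | 1
  16 | 100001000101001000001001 | 1 | 1
  17 | 000010001010010000010011 | 0 | 1
  18 | 000100010100100000100111 | 0 | 0
  19 | 001000101001000001001110 | 0 | 0
  20 | 010001010010000010011100 | 0 | 0
  21 | 100010100100000100111000 | 1 | 0
  22 | 000101001000001001110000 | 0 | 0
  23 | 001010010000010011100000 | 0 | 0
  24 | 010100100000100111000000 | 0 | 0
  25 | 101001000001001110000000 | 1 | 1
  26 | 010010000010011100000001 | 0 | 1
  27 | 100100000100111000000011 | 1 | 0
  28 | 001000001001110000000110 | 0 | 1
  29 | 010000010011100000001101 | 0 | 1
  30 | 100000100111000000011011 | 1 | 1
  31 | 000001001110000000110111 | 0 | 0
  32 | 000010011100000001101110 | 0 | 0
  33 | 000100111000000011011100 | 0 | 0
  34 | 001001110000000110111000 | 0 | 1
  35 | 010011100000001101110001 | 0 | 1
  36 | 100111000000011011100011 | 1 | 0
  37 | 001110000000110111000110 | 0 | 1
  38 | 011100000001101110001101 | 0 | 1
  39 | 111000000011011100011011 | 1 | 1
  40 | 110000000110111000110111 | 1 | 1
  41 | 100000001101110001101111 | 1 | 0
  42 | 000000011011100011011110 | 0 | 0
  43 | 000000110111000110111100 | 0 | 0
  44 | 000001101110001101111000 | 0 | 1
  45 | 000011011100011011110001 | 0 | 1
  46 | 000110111000110111100011 | 0 | 1
  47 | 001101110001101111000111 | 0 | 0
  48 | 011011100011011110001110 | 0 | 0
  49 | 110111000110111100011100 | 1 | 1
  50 | 101110001101111000111001 | 1 | 1
  51 | 011100011011110001110011 | 0 | 1
  52 | 111000110111100011100111 | 1 | 1
  53 | 110001101111000111001111 | 1 | 0
  54 | 100011011110001110011110 | 1 | 1
  55 | 000110111100011100111101 | 0 | 1
  56 | 001101111000111001111011 | 0 | 0
  57 | 011011110001110011110110 | 0 | 1
  58 | 110111100011100111101101 | 1 | 0
  59 | 101111000111001111011010 | 1 | 0
  60 | 011110001110011110110100 | 0 | 1
  61 | 111100011100111101101001 | 1 | 1
  62 | 111000111001111011010011 | 1 | 0
  63 | 110001110011110110100110 | 1 | 0
  64 | 100011100111101101001100 | 1 | 1
  65 | 000111001111011010011001 | 0 | 0
  66 | 001110011110110100110010 | 0 | 0
  67 | 011100111101101001100100 | 0 | 1
  68 | 111001111011010011001001 | 1 | 1
  69 | 110011110110100110010011 | 1 | 0
  70 | 100111101101001100100110 | 1 | 0
  71 | 001111011010011001001100 | 0 | 0
  72 | 011110110100110010011000 | 0 | 1
  73 | 111101101001100100110001 | 1 | 0
  74 | 111011010011001001100010 | 1 | 1
  75 | 110110100110010011000101 | 1 | 1
  76 | 101101001100100110001011 | 1 | 1
  77 | 011010011001001100010111 | 0 | 0
  78 | 110100110010011000101110 | 1 | 1
  79 | 101001100100110001011101 | 1 | 0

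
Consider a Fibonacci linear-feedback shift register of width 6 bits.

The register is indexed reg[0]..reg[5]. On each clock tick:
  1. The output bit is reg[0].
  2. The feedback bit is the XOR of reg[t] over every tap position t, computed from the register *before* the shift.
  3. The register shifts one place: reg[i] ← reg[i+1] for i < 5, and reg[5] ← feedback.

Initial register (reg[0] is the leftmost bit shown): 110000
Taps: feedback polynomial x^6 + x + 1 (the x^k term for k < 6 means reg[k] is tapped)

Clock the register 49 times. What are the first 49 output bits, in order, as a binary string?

tick  register→output (feedback)
  0  110000→1 (0)
  1  100000→1 (1)
  2  000001→0 (0)
  3  000010→0 (0)
  4  000100→0 (0)
  5  001000→0 (0)
  6  010000→0 (1)
  7  100001→1 (1)
  8  000011→0 (0)
  9  000110→0 (0)
 10  001100→0 (0)
 11  011000→0 (1)
 12  110001→1 (0)
 13  100010→1 (1)
 14  000101→0 (0)
 15  001010→0 (0)
 16  010100→0 (1)
 17  101001→1 (1)
 18  010011→0 (1)
 19  100111→1 (1)
 20  001111→0 (0)
 21  011110→0 (1)
 22  111101→1 (0)
 23  111010→1 (0)
 24  110100→1 (0)
 25  101000→1 (1)
 26  010001→0 (1)
 27  100011→1 (1)
 28  000111→0 (0)
 29  001110→0 (0)
 30  011100→0 (1)
 31  111001→1 (0)
 32  110010→1 (0)
 33  100100→1 (1)
 34  001001→0 (0)
 35  010010→0 (1)
 36  100101→1 (1)
 37  001011→0 (0)
 38  010110→0 (1)
 39  101101→1 (1)
 40  011011→0 (1)
 41  110111→1 (0)
 42  101110→1 (1)
 43  011101→0 (1)
 44  111011→1 (0)
 45  110110→1 (0)
 46  101100→1 (1)
 47  011001→0 (1)
 48  110011→1 (0)

1100000100001100010100111101000111001001011011101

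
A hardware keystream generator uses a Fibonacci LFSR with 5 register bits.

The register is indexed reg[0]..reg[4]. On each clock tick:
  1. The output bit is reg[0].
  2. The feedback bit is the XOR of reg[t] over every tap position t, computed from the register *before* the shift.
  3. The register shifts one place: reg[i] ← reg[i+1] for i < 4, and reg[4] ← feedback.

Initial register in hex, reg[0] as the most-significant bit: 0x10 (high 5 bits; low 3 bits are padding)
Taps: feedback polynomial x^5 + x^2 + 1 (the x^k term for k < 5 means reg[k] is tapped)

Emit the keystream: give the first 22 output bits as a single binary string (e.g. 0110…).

0001001011001111100011

step | reg (before) | out | fb
   0 | 00010 | 0 | 0
   1 | 00100 | 0 | 1
   2 | 01001 | 0 | 0
   3 | 10010 | 1 | 1
   4 | 00101 | 0 | 1
   5 | 01011 | 0 | 0
   6 | 10110 | 1 | 0
   7 | 01100 | 0 | 1
   8 | 11001 | 1 | 1
   9 | 10011 | 1 | 1
  10 | 00111 | 0 | 1
  11 | 01111 | 0 | 1
  12 | 11111 | 1 | 0
  13 | 11110 | 1 | 0
  14 | 11100 | 1 | 0
  15 | 11000 | 1 | 1
  16 | 10001 | 1 | 1
  17 | 00011 | 0 | 0
  18 | 00110 | 0 | 1
  19 | 01101 | 0 | 1
  20 | 11011 | 1 | 1
  21 | 10111 | 1 | 0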